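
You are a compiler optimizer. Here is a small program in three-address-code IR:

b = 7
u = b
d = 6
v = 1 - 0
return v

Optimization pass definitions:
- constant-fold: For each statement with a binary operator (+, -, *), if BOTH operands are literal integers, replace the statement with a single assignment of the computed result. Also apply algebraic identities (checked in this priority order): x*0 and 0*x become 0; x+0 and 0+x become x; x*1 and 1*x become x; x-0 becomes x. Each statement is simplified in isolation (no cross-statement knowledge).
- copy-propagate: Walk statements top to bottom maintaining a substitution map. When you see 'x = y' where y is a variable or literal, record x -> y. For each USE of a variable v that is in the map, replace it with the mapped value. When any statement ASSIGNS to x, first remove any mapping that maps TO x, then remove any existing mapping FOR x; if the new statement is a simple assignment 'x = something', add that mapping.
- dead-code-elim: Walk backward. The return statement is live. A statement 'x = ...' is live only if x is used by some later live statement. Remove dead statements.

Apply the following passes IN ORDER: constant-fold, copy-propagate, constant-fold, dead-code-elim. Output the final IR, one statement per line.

Initial IR:
  b = 7
  u = b
  d = 6
  v = 1 - 0
  return v
After constant-fold (5 stmts):
  b = 7
  u = b
  d = 6
  v = 1
  return v
After copy-propagate (5 stmts):
  b = 7
  u = 7
  d = 6
  v = 1
  return 1
After constant-fold (5 stmts):
  b = 7
  u = 7
  d = 6
  v = 1
  return 1
After dead-code-elim (1 stmts):
  return 1

Answer: return 1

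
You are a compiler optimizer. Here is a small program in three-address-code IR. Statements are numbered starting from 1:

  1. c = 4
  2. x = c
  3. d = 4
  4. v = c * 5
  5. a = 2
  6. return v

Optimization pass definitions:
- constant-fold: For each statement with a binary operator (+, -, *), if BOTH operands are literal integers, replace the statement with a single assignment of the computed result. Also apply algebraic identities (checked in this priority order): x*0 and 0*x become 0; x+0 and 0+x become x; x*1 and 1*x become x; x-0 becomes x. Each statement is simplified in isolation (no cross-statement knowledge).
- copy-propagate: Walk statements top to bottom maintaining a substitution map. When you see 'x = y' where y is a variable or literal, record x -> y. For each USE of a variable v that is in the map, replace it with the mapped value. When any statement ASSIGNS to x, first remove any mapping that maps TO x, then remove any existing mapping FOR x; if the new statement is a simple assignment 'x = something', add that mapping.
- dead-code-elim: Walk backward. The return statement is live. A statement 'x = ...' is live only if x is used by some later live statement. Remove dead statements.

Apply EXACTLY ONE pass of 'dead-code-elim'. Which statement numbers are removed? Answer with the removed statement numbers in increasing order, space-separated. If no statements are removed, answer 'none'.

Answer: 2 3 5

Derivation:
Backward liveness scan:
Stmt 1 'c = 4': KEEP (c is live); live-in = []
Stmt 2 'x = c': DEAD (x not in live set ['c'])
Stmt 3 'd = 4': DEAD (d not in live set ['c'])
Stmt 4 'v = c * 5': KEEP (v is live); live-in = ['c']
Stmt 5 'a = 2': DEAD (a not in live set ['v'])
Stmt 6 'return v': KEEP (return); live-in = ['v']
Removed statement numbers: [2, 3, 5]
Surviving IR:
  c = 4
  v = c * 5
  return v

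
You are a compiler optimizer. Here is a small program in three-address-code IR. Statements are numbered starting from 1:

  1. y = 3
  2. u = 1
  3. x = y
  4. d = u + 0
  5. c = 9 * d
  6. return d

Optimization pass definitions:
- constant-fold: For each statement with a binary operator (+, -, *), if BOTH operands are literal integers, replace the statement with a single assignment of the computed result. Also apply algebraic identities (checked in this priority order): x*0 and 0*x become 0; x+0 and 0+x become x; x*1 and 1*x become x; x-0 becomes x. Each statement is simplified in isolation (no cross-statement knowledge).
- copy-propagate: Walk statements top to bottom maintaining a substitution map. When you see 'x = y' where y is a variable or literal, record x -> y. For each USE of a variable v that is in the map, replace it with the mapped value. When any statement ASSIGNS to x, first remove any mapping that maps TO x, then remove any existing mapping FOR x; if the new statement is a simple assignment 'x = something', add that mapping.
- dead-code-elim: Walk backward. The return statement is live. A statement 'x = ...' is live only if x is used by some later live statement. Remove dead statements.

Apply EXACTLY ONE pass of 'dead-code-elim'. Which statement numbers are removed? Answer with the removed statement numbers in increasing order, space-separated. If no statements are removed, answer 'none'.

Backward liveness scan:
Stmt 1 'y = 3': DEAD (y not in live set [])
Stmt 2 'u = 1': KEEP (u is live); live-in = []
Stmt 3 'x = y': DEAD (x not in live set ['u'])
Stmt 4 'd = u + 0': KEEP (d is live); live-in = ['u']
Stmt 5 'c = 9 * d': DEAD (c not in live set ['d'])
Stmt 6 'return d': KEEP (return); live-in = ['d']
Removed statement numbers: [1, 3, 5]
Surviving IR:
  u = 1
  d = u + 0
  return d

Answer: 1 3 5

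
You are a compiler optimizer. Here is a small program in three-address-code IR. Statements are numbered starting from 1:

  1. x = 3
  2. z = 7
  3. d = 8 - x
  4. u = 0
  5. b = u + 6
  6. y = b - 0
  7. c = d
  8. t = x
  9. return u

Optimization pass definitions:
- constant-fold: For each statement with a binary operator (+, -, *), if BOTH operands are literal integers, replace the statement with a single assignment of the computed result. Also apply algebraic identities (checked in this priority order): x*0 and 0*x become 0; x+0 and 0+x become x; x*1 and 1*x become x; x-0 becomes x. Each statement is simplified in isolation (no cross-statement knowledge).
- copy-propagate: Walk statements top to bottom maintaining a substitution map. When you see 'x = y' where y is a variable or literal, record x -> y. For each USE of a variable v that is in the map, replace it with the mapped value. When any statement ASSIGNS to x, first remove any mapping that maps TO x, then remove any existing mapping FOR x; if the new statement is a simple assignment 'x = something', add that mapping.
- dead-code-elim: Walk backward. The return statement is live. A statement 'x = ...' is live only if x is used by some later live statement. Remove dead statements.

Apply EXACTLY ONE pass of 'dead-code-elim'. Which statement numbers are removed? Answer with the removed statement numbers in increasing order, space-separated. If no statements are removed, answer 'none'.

Answer: 1 2 3 5 6 7 8

Derivation:
Backward liveness scan:
Stmt 1 'x = 3': DEAD (x not in live set [])
Stmt 2 'z = 7': DEAD (z not in live set [])
Stmt 3 'd = 8 - x': DEAD (d not in live set [])
Stmt 4 'u = 0': KEEP (u is live); live-in = []
Stmt 5 'b = u + 6': DEAD (b not in live set ['u'])
Stmt 6 'y = b - 0': DEAD (y not in live set ['u'])
Stmt 7 'c = d': DEAD (c not in live set ['u'])
Stmt 8 't = x': DEAD (t not in live set ['u'])
Stmt 9 'return u': KEEP (return); live-in = ['u']
Removed statement numbers: [1, 2, 3, 5, 6, 7, 8]
Surviving IR:
  u = 0
  return u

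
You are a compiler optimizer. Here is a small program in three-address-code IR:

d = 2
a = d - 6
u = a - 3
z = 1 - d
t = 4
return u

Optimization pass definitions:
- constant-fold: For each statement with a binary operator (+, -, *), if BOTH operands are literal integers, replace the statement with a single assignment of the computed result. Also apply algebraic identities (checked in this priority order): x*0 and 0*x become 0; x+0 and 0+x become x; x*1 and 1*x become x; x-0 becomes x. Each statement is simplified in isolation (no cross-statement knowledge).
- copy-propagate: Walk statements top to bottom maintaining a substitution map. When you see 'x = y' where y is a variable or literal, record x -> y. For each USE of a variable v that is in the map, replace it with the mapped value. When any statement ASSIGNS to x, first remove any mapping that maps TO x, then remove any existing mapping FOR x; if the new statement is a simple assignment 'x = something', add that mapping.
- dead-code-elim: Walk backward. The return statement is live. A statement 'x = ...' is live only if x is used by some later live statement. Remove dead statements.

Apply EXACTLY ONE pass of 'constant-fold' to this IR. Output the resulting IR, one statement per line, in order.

Answer: d = 2
a = d - 6
u = a - 3
z = 1 - d
t = 4
return u

Derivation:
Applying constant-fold statement-by-statement:
  [1] d = 2  (unchanged)
  [2] a = d - 6  (unchanged)
  [3] u = a - 3  (unchanged)
  [4] z = 1 - d  (unchanged)
  [5] t = 4  (unchanged)
  [6] return u  (unchanged)
Result (6 stmts):
  d = 2
  a = d - 6
  u = a - 3
  z = 1 - d
  t = 4
  return u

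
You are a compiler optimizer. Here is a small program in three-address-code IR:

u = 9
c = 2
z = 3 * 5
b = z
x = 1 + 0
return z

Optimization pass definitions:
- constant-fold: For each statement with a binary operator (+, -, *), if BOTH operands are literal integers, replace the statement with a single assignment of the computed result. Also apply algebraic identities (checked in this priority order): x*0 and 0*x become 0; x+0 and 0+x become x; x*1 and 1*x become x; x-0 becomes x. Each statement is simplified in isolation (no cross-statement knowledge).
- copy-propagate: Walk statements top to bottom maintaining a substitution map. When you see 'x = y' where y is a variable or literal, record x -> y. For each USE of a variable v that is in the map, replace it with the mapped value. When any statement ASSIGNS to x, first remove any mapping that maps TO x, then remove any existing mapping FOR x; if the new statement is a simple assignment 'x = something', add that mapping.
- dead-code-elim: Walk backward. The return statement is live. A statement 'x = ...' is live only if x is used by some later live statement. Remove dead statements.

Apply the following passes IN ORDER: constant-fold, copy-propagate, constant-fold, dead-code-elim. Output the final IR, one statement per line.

Answer: return 15

Derivation:
Initial IR:
  u = 9
  c = 2
  z = 3 * 5
  b = z
  x = 1 + 0
  return z
After constant-fold (6 stmts):
  u = 9
  c = 2
  z = 15
  b = z
  x = 1
  return z
After copy-propagate (6 stmts):
  u = 9
  c = 2
  z = 15
  b = 15
  x = 1
  return 15
After constant-fold (6 stmts):
  u = 9
  c = 2
  z = 15
  b = 15
  x = 1
  return 15
After dead-code-elim (1 stmts):
  return 15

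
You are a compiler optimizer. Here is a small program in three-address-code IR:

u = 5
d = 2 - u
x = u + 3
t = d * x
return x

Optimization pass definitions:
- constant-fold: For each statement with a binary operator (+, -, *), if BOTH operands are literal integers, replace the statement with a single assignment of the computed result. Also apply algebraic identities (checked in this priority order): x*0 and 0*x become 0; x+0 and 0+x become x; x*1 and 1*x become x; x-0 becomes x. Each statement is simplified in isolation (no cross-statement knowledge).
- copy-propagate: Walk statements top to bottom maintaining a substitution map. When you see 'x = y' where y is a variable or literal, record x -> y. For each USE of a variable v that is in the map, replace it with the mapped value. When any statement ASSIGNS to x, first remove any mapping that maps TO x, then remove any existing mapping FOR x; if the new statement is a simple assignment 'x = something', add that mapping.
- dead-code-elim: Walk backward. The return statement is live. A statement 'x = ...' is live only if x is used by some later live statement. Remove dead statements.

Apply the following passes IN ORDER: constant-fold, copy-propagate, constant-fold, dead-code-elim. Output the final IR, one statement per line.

Initial IR:
  u = 5
  d = 2 - u
  x = u + 3
  t = d * x
  return x
After constant-fold (5 stmts):
  u = 5
  d = 2 - u
  x = u + 3
  t = d * x
  return x
After copy-propagate (5 stmts):
  u = 5
  d = 2 - 5
  x = 5 + 3
  t = d * x
  return x
After constant-fold (5 stmts):
  u = 5
  d = -3
  x = 8
  t = d * x
  return x
After dead-code-elim (2 stmts):
  x = 8
  return x

Answer: x = 8
return x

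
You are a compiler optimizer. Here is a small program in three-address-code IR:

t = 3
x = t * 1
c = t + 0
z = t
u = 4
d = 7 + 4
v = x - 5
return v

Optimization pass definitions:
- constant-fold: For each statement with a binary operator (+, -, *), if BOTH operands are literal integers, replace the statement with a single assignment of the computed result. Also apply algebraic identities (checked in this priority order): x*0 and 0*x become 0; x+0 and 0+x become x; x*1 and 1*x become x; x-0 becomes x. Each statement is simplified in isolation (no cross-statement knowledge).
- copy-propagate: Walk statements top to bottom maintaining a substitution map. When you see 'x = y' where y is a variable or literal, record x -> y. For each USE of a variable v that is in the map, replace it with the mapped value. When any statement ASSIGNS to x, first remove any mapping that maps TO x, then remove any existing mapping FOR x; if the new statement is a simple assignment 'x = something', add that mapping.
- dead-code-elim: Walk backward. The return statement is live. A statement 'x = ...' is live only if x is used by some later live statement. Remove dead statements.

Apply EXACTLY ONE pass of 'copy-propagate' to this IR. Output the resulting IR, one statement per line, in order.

Applying copy-propagate statement-by-statement:
  [1] t = 3  (unchanged)
  [2] x = t * 1  -> x = 3 * 1
  [3] c = t + 0  -> c = 3 + 0
  [4] z = t  -> z = 3
  [5] u = 4  (unchanged)
  [6] d = 7 + 4  (unchanged)
  [7] v = x - 5  (unchanged)
  [8] return v  (unchanged)
Result (8 stmts):
  t = 3
  x = 3 * 1
  c = 3 + 0
  z = 3
  u = 4
  d = 7 + 4
  v = x - 5
  return v

Answer: t = 3
x = 3 * 1
c = 3 + 0
z = 3
u = 4
d = 7 + 4
v = x - 5
return v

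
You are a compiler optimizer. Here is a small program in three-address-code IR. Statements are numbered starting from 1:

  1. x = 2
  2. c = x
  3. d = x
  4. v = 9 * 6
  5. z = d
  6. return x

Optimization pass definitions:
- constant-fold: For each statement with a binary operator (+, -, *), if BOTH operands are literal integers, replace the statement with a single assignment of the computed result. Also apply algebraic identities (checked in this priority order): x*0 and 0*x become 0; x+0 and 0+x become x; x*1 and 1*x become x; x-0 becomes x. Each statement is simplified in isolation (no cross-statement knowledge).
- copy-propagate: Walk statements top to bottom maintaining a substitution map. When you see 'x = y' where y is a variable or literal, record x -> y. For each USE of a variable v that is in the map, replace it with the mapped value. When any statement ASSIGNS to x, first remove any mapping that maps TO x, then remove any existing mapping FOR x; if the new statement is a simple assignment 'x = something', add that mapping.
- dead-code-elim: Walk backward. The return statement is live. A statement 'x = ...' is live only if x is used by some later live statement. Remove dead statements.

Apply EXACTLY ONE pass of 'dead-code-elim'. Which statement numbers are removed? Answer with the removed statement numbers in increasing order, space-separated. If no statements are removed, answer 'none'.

Answer: 2 3 4 5

Derivation:
Backward liveness scan:
Stmt 1 'x = 2': KEEP (x is live); live-in = []
Stmt 2 'c = x': DEAD (c not in live set ['x'])
Stmt 3 'd = x': DEAD (d not in live set ['x'])
Stmt 4 'v = 9 * 6': DEAD (v not in live set ['x'])
Stmt 5 'z = d': DEAD (z not in live set ['x'])
Stmt 6 'return x': KEEP (return); live-in = ['x']
Removed statement numbers: [2, 3, 4, 5]
Surviving IR:
  x = 2
  return x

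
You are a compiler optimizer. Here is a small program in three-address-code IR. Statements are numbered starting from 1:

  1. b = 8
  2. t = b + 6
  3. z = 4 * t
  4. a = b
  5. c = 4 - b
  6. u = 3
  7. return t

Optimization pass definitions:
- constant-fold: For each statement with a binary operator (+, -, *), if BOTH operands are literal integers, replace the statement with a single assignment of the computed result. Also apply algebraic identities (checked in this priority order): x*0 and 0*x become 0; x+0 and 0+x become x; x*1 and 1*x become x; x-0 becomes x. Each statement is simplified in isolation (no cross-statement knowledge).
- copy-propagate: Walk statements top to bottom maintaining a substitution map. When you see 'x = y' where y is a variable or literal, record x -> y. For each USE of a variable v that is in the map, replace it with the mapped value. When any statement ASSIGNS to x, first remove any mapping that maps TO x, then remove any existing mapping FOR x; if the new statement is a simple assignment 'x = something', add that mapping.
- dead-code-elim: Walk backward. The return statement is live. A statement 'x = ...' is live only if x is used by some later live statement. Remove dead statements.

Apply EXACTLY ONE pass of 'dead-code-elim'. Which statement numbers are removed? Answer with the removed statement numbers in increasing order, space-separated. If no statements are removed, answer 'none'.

Answer: 3 4 5 6

Derivation:
Backward liveness scan:
Stmt 1 'b = 8': KEEP (b is live); live-in = []
Stmt 2 't = b + 6': KEEP (t is live); live-in = ['b']
Stmt 3 'z = 4 * t': DEAD (z not in live set ['t'])
Stmt 4 'a = b': DEAD (a not in live set ['t'])
Stmt 5 'c = 4 - b': DEAD (c not in live set ['t'])
Stmt 6 'u = 3': DEAD (u not in live set ['t'])
Stmt 7 'return t': KEEP (return); live-in = ['t']
Removed statement numbers: [3, 4, 5, 6]
Surviving IR:
  b = 8
  t = b + 6
  return t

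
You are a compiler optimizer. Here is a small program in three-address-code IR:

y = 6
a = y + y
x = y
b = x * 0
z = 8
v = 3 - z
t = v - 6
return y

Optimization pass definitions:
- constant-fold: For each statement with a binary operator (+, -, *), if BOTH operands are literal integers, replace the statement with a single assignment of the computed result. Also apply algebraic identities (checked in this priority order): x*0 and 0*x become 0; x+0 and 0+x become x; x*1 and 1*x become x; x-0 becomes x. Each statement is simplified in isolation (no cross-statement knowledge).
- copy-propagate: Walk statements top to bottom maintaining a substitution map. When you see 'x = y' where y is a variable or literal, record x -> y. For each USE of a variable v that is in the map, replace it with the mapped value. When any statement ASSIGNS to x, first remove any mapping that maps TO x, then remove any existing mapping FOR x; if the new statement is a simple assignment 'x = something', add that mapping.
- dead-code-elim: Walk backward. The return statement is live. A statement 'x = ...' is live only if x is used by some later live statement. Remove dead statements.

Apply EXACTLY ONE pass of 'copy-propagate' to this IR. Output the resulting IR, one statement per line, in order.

Applying copy-propagate statement-by-statement:
  [1] y = 6  (unchanged)
  [2] a = y + y  -> a = 6 + 6
  [3] x = y  -> x = 6
  [4] b = x * 0  -> b = 6 * 0
  [5] z = 8  (unchanged)
  [6] v = 3 - z  -> v = 3 - 8
  [7] t = v - 6  (unchanged)
  [8] return y  -> return 6
Result (8 stmts):
  y = 6
  a = 6 + 6
  x = 6
  b = 6 * 0
  z = 8
  v = 3 - 8
  t = v - 6
  return 6

Answer: y = 6
a = 6 + 6
x = 6
b = 6 * 0
z = 8
v = 3 - 8
t = v - 6
return 6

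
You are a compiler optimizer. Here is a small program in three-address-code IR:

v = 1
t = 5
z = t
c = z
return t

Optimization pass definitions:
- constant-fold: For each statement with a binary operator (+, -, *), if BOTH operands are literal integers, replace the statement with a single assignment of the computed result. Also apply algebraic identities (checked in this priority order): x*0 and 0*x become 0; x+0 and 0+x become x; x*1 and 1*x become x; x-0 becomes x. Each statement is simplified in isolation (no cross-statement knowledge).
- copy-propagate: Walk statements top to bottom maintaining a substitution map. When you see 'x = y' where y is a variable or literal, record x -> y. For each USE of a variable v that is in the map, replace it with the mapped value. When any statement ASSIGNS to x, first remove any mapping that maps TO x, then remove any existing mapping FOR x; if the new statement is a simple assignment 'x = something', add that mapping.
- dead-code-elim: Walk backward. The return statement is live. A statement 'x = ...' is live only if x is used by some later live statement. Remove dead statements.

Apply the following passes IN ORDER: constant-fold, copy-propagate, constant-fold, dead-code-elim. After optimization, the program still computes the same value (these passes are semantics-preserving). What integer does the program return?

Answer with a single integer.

Answer: 5

Derivation:
Initial IR:
  v = 1
  t = 5
  z = t
  c = z
  return t
After constant-fold (5 stmts):
  v = 1
  t = 5
  z = t
  c = z
  return t
After copy-propagate (5 stmts):
  v = 1
  t = 5
  z = 5
  c = 5
  return 5
After constant-fold (5 stmts):
  v = 1
  t = 5
  z = 5
  c = 5
  return 5
After dead-code-elim (1 stmts):
  return 5
Evaluate:
  v = 1  =>  v = 1
  t = 5  =>  t = 5
  z = t  =>  z = 5
  c = z  =>  c = 5
  return t = 5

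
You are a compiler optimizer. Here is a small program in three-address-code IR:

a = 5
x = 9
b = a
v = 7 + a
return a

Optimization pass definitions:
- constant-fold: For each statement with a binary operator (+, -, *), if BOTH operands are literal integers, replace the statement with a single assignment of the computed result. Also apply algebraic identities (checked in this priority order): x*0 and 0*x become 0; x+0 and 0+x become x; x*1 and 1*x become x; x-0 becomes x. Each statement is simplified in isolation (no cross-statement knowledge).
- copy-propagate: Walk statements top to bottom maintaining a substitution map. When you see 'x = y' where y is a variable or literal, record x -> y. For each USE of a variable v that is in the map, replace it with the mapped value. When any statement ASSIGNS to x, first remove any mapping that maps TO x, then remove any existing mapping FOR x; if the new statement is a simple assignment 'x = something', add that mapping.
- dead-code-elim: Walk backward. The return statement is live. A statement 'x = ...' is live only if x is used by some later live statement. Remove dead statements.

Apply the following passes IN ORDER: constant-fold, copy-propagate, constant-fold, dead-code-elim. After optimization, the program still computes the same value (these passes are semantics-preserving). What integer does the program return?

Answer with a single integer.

Initial IR:
  a = 5
  x = 9
  b = a
  v = 7 + a
  return a
After constant-fold (5 stmts):
  a = 5
  x = 9
  b = a
  v = 7 + a
  return a
After copy-propagate (5 stmts):
  a = 5
  x = 9
  b = 5
  v = 7 + 5
  return 5
After constant-fold (5 stmts):
  a = 5
  x = 9
  b = 5
  v = 12
  return 5
After dead-code-elim (1 stmts):
  return 5
Evaluate:
  a = 5  =>  a = 5
  x = 9  =>  x = 9
  b = a  =>  b = 5
  v = 7 + a  =>  v = 12
  return a = 5

Answer: 5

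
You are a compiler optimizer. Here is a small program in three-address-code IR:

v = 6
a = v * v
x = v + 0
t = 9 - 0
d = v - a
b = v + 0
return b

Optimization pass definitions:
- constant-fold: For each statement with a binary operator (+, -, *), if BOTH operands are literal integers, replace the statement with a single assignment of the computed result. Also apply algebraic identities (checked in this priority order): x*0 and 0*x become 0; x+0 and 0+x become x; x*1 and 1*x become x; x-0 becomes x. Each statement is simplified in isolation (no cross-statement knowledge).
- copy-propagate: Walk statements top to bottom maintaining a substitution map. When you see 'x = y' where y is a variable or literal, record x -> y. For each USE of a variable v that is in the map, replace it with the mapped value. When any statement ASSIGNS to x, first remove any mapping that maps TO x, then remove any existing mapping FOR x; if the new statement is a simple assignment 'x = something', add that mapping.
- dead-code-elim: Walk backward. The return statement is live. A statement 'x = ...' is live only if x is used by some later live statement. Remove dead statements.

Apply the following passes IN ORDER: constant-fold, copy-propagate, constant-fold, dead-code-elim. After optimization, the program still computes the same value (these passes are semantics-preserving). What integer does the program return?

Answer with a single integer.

Initial IR:
  v = 6
  a = v * v
  x = v + 0
  t = 9 - 0
  d = v - a
  b = v + 0
  return b
After constant-fold (7 stmts):
  v = 6
  a = v * v
  x = v
  t = 9
  d = v - a
  b = v
  return b
After copy-propagate (7 stmts):
  v = 6
  a = 6 * 6
  x = 6
  t = 9
  d = 6 - a
  b = 6
  return 6
After constant-fold (7 stmts):
  v = 6
  a = 36
  x = 6
  t = 9
  d = 6 - a
  b = 6
  return 6
After dead-code-elim (1 stmts):
  return 6
Evaluate:
  v = 6  =>  v = 6
  a = v * v  =>  a = 36
  x = v + 0  =>  x = 6
  t = 9 - 0  =>  t = 9
  d = v - a  =>  d = -30
  b = v + 0  =>  b = 6
  return b = 6

Answer: 6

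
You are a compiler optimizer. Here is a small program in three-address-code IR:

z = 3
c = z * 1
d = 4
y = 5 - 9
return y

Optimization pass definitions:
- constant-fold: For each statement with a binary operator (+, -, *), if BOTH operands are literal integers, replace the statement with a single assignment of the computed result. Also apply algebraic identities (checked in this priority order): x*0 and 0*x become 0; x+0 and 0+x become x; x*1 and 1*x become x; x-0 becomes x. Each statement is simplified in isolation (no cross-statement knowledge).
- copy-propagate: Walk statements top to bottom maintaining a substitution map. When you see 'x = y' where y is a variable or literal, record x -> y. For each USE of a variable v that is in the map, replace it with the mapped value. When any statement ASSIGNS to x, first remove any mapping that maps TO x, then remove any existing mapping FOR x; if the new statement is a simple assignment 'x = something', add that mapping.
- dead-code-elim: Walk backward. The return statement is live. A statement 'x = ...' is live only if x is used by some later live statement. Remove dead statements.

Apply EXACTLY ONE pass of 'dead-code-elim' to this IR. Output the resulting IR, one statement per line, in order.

Applying dead-code-elim statement-by-statement:
  [5] return y  -> KEEP (return); live=['y']
  [4] y = 5 - 9  -> KEEP; live=[]
  [3] d = 4  -> DEAD (d not live)
  [2] c = z * 1  -> DEAD (c not live)
  [1] z = 3  -> DEAD (z not live)
Result (2 stmts):
  y = 5 - 9
  return y

Answer: y = 5 - 9
return y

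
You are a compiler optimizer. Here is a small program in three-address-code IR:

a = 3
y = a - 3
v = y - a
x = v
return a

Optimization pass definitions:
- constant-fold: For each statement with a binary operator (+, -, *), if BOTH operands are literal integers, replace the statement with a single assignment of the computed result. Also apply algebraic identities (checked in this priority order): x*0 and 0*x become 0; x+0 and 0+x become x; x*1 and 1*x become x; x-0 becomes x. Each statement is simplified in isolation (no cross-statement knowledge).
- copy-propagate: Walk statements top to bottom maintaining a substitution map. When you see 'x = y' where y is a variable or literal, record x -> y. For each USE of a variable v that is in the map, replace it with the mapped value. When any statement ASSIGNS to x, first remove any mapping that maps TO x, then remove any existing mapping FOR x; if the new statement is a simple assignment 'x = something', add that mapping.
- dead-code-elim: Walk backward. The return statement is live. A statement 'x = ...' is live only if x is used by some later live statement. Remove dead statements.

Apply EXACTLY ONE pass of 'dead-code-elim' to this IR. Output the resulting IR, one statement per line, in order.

Applying dead-code-elim statement-by-statement:
  [5] return a  -> KEEP (return); live=['a']
  [4] x = v  -> DEAD (x not live)
  [3] v = y - a  -> DEAD (v not live)
  [2] y = a - 3  -> DEAD (y not live)
  [1] a = 3  -> KEEP; live=[]
Result (2 stmts):
  a = 3
  return a

Answer: a = 3
return a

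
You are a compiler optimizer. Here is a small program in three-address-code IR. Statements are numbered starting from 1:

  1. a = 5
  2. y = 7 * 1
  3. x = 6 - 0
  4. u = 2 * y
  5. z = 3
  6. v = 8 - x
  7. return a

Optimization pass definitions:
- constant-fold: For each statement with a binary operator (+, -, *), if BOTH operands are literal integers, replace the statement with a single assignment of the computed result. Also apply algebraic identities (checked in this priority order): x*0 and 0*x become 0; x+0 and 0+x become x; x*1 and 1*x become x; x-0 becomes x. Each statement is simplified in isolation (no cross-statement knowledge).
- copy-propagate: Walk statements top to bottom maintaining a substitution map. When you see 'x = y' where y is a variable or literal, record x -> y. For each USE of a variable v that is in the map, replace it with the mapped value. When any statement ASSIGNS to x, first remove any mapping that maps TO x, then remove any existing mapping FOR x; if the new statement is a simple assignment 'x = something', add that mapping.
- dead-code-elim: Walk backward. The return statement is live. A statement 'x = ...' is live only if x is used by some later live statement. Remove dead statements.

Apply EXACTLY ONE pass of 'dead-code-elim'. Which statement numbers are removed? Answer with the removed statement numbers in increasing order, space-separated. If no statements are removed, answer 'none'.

Answer: 2 3 4 5 6

Derivation:
Backward liveness scan:
Stmt 1 'a = 5': KEEP (a is live); live-in = []
Stmt 2 'y = 7 * 1': DEAD (y not in live set ['a'])
Stmt 3 'x = 6 - 0': DEAD (x not in live set ['a'])
Stmt 4 'u = 2 * y': DEAD (u not in live set ['a'])
Stmt 5 'z = 3': DEAD (z not in live set ['a'])
Stmt 6 'v = 8 - x': DEAD (v not in live set ['a'])
Stmt 7 'return a': KEEP (return); live-in = ['a']
Removed statement numbers: [2, 3, 4, 5, 6]
Surviving IR:
  a = 5
  return a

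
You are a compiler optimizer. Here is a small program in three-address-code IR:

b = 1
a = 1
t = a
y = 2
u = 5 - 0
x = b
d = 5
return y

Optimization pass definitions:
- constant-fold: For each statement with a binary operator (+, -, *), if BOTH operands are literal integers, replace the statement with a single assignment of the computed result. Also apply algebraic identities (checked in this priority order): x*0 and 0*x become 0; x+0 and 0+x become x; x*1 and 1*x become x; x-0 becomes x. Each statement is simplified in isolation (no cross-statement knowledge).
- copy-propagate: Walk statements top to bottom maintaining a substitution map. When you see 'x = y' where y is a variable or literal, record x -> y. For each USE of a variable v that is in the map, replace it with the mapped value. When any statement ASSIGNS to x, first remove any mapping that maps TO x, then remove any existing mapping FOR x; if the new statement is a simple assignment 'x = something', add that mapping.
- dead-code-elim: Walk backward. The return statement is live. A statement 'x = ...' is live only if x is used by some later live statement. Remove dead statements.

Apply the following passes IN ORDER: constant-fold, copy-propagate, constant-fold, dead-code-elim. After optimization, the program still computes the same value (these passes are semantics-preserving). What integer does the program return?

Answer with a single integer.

Initial IR:
  b = 1
  a = 1
  t = a
  y = 2
  u = 5 - 0
  x = b
  d = 5
  return y
After constant-fold (8 stmts):
  b = 1
  a = 1
  t = a
  y = 2
  u = 5
  x = b
  d = 5
  return y
After copy-propagate (8 stmts):
  b = 1
  a = 1
  t = 1
  y = 2
  u = 5
  x = 1
  d = 5
  return 2
After constant-fold (8 stmts):
  b = 1
  a = 1
  t = 1
  y = 2
  u = 5
  x = 1
  d = 5
  return 2
After dead-code-elim (1 stmts):
  return 2
Evaluate:
  b = 1  =>  b = 1
  a = 1  =>  a = 1
  t = a  =>  t = 1
  y = 2  =>  y = 2
  u = 5 - 0  =>  u = 5
  x = b  =>  x = 1
  d = 5  =>  d = 5
  return y = 2

Answer: 2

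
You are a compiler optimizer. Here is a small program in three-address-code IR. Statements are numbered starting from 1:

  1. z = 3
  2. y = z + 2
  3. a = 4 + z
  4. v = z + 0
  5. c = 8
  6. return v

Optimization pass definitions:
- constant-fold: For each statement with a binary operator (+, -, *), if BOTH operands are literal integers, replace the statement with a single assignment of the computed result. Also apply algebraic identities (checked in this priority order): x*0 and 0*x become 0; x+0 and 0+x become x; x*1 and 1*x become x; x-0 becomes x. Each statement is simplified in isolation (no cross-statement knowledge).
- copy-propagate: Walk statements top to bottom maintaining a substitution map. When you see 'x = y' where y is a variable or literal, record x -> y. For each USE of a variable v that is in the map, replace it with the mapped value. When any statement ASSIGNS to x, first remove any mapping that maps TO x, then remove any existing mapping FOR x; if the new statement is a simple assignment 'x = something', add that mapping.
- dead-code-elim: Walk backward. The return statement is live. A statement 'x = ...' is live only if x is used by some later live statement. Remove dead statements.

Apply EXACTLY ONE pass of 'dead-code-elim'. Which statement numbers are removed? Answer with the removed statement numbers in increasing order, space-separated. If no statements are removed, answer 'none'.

Backward liveness scan:
Stmt 1 'z = 3': KEEP (z is live); live-in = []
Stmt 2 'y = z + 2': DEAD (y not in live set ['z'])
Stmt 3 'a = 4 + z': DEAD (a not in live set ['z'])
Stmt 4 'v = z + 0': KEEP (v is live); live-in = ['z']
Stmt 5 'c = 8': DEAD (c not in live set ['v'])
Stmt 6 'return v': KEEP (return); live-in = ['v']
Removed statement numbers: [2, 3, 5]
Surviving IR:
  z = 3
  v = z + 0
  return v

Answer: 2 3 5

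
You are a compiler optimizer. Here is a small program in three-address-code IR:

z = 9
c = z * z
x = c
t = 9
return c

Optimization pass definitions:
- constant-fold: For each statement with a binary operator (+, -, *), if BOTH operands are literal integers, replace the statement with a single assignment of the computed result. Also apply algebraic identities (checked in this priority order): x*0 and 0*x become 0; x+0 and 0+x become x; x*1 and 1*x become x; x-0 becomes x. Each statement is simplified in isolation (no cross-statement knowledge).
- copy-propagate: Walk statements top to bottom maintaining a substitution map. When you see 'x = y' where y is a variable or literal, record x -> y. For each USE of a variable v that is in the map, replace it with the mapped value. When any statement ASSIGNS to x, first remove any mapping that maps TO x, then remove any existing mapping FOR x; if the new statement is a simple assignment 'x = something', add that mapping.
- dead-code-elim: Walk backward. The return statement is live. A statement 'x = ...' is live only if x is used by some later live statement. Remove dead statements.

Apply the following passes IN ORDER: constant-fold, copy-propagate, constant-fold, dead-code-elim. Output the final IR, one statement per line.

Answer: c = 81
return c

Derivation:
Initial IR:
  z = 9
  c = z * z
  x = c
  t = 9
  return c
After constant-fold (5 stmts):
  z = 9
  c = z * z
  x = c
  t = 9
  return c
After copy-propagate (5 stmts):
  z = 9
  c = 9 * 9
  x = c
  t = 9
  return c
After constant-fold (5 stmts):
  z = 9
  c = 81
  x = c
  t = 9
  return c
After dead-code-elim (2 stmts):
  c = 81
  return c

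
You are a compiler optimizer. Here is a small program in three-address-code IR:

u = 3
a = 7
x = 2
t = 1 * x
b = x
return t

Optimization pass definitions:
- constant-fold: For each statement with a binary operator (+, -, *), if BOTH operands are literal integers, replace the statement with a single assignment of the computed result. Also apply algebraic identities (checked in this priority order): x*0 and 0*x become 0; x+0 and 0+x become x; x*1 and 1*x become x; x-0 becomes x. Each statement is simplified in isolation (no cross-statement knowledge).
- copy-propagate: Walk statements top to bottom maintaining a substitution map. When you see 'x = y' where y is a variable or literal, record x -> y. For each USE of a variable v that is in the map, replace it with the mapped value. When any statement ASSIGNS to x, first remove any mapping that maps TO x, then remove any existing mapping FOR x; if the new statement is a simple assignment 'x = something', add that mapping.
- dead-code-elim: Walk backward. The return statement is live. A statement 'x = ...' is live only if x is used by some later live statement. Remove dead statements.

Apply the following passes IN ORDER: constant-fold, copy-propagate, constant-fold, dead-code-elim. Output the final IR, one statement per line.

Answer: return 2

Derivation:
Initial IR:
  u = 3
  a = 7
  x = 2
  t = 1 * x
  b = x
  return t
After constant-fold (6 stmts):
  u = 3
  a = 7
  x = 2
  t = x
  b = x
  return t
After copy-propagate (6 stmts):
  u = 3
  a = 7
  x = 2
  t = 2
  b = 2
  return 2
After constant-fold (6 stmts):
  u = 3
  a = 7
  x = 2
  t = 2
  b = 2
  return 2
After dead-code-elim (1 stmts):
  return 2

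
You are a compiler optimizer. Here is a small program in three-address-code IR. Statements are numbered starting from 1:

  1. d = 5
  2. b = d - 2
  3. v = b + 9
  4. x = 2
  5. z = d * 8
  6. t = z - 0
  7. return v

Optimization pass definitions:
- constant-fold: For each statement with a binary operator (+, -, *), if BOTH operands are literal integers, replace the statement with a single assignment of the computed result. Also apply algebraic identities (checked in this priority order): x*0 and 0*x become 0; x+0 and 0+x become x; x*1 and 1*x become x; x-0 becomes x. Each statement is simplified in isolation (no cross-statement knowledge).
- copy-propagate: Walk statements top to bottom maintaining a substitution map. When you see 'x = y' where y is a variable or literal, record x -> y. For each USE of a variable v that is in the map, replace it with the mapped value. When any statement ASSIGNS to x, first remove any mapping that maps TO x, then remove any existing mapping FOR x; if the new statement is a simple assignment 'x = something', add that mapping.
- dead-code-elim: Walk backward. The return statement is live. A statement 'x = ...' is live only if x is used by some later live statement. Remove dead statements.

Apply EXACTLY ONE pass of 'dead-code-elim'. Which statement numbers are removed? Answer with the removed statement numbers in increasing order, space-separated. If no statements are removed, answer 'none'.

Backward liveness scan:
Stmt 1 'd = 5': KEEP (d is live); live-in = []
Stmt 2 'b = d - 2': KEEP (b is live); live-in = ['d']
Stmt 3 'v = b + 9': KEEP (v is live); live-in = ['b']
Stmt 4 'x = 2': DEAD (x not in live set ['v'])
Stmt 5 'z = d * 8': DEAD (z not in live set ['v'])
Stmt 6 't = z - 0': DEAD (t not in live set ['v'])
Stmt 7 'return v': KEEP (return); live-in = ['v']
Removed statement numbers: [4, 5, 6]
Surviving IR:
  d = 5
  b = d - 2
  v = b + 9
  return v

Answer: 4 5 6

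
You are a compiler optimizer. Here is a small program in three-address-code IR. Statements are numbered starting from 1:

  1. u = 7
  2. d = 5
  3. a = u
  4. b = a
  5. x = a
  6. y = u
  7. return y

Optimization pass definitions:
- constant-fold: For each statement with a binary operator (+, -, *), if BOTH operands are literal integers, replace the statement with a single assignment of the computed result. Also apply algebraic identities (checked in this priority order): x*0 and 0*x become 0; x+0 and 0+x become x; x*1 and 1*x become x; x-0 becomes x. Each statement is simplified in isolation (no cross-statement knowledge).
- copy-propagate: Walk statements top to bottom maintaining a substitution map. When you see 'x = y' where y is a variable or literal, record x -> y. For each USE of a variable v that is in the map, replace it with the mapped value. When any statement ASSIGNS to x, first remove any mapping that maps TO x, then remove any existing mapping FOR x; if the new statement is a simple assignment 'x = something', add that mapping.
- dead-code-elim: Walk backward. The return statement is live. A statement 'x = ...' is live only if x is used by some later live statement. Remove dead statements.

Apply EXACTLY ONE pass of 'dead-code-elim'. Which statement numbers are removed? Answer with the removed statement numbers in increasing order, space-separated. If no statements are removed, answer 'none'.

Backward liveness scan:
Stmt 1 'u = 7': KEEP (u is live); live-in = []
Stmt 2 'd = 5': DEAD (d not in live set ['u'])
Stmt 3 'a = u': DEAD (a not in live set ['u'])
Stmt 4 'b = a': DEAD (b not in live set ['u'])
Stmt 5 'x = a': DEAD (x not in live set ['u'])
Stmt 6 'y = u': KEEP (y is live); live-in = ['u']
Stmt 7 'return y': KEEP (return); live-in = ['y']
Removed statement numbers: [2, 3, 4, 5]
Surviving IR:
  u = 7
  y = u
  return y

Answer: 2 3 4 5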